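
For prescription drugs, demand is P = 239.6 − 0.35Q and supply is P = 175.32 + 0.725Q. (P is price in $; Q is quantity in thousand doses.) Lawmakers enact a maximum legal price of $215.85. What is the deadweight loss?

Competitive equilibrium: 239.6 − 0.35Q = 175.32 + 0.725Q → Q* = 59.7953, P* = 218.6716.
At the ceiling P = 215.85, quantity supplied = (215.85 − 175.32)/0.725 = 55.9034.
Willingness to pay at Q' = 55.9034: 239.6 − 0.35·55.9034 = 220.0338.
ΔQ = 59.7953 − 55.9034 = 3.8919; wedge = 220.0338 − 215.85 = 4.1838.
Deadweight loss = ½ × 3.8919 × 4.1838 = $8.14 thousand.

$8.14 thousand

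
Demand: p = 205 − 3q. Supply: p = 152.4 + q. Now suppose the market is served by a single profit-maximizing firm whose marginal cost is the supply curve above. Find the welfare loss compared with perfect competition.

63.52

Competitive equilibrium: 205 − 3q = 152.4 + q → q* = 13.15, p* = 165.55.
Marginal revenue: MR = 205 − 6q. Set MR = MC: 205 − 6q = 152.4 + q → q_m = 7.5143.
Price p_m = 205 − 3·7.5143 = 182.4571; MC(q_m) = 152.4 + 1·7.5143 = 159.9143.
Competitive q* = 13.15, so Δq = 5.6357; wedge = 182.4571 − 159.9143 = 22.5428.
Welfare loss = ½ × 5.6357 × 22.5428 = 63.52.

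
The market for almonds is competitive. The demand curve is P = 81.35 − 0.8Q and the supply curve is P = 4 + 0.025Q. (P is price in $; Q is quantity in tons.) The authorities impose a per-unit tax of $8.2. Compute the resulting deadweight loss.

$40.75

Competitive equilibrium: 81.35 − 0.8Q = 4 + 0.025Q → Q* = 93.7576, P* = 6.3439.
With the tax, the buyer price exceeds the seller price by 8.2: (81.35 − 0.8Q) − (4 + 0.025Q) = 8.2 → Q' = 83.8182.
ΔQ = 93.7576 − 83.8182 = 9.9394; the wedge equals the tax, 8.2.
DWL = ½ × 9.9394 × 8.2 = $40.75.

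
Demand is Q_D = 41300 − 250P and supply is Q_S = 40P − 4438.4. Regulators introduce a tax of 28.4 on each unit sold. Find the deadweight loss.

13906.21

In inverse form: demand P = 165.2 − 0.004Q, supply P = 110.96 + 0.025Q.
Competitive equilibrium: 165.2 − 0.004Q = 110.96 + 0.025Q → Q* = 1870.3448, P* = 157.7186.
With the tax, the buyer price exceeds the seller price by 28.4: (165.2 − 0.004Q) − (110.96 + 0.025Q) = 28.4 → Q' = 891.0345.
ΔQ = 1870.3448 − 891.0345 = 979.3103; the wedge equals the tax, 28.4.
Welfare loss = ½ × 979.3103 × 28.4 = 13906.21.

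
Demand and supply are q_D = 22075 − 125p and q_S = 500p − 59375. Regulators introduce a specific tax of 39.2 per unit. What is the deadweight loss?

In inverse form: demand p = 176.6 − 0.008q, supply p = 118.75 + 0.002q.
Competitive equilibrium: 176.6 − 0.008q = 118.75 + 0.002q → q* = 5785, p* = 130.32.
With the tax, the buyer price exceeds the seller price by 39.2: (176.6 − 0.008q) − (118.75 + 0.002q) = 39.2 → q' = 1865.
Δq = 5785 − 1865 = 3920; the wedge equals the tax, 39.2.
Welfare loss = ½ × 3920 × 39.2 = 76832.

76832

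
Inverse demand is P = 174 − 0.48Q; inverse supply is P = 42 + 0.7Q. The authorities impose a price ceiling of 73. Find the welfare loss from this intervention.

Competitive equilibrium: 174 − 0.48Q = 42 + 0.7Q → Q* = 111.8644, P* = 120.3051.
At the ceiling P = 73, quantity supplied = (73 − 42)/0.7 = 44.2857.
Willingness to pay at Q' = 44.2857: 174 − 0.48·44.2857 = 152.7429.
ΔQ = 111.8644 − 44.2857 = 67.5787; wedge = 152.7429 − 73 = 79.7429.
Deadweight loss = ½ × 67.5787 × 79.7429 = 2694.46.

2694.46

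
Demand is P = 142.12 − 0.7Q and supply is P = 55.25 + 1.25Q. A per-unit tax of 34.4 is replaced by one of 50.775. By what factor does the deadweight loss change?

2.179

Competitive equilibrium: 142.12 − 0.7Q = 55.25 + 1.25Q → Q* = 44.5487, P* = 110.9359.
For a per-unit tax t: ΔQ = t/1.95, so DWL = ½·t·(t/1.95) = t²/3.9.
At t = 34.4: DWL = 303.426. At t = 50.775: DWL = 661.051.
Ratio = (50.775/34.4)² = 2.179.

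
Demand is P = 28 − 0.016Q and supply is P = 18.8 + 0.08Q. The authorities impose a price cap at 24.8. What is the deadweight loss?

20.83

Competitive equilibrium: 28 − 0.016Q = 18.8 + 0.08Q → Q* = 95.8333, P* = 26.4667.
At the ceiling P = 24.8, quantity supplied = (24.8 − 18.8)/0.08 = 75.
Willingness to pay at Q' = 75: 28 − 0.016·75 = 26.8.
ΔQ = 95.8333 − 75 = 20.8333; wedge = 26.8 − 24.8 = 2.
Deadweight loss = ½ × 20.8333 × 2 = 20.83.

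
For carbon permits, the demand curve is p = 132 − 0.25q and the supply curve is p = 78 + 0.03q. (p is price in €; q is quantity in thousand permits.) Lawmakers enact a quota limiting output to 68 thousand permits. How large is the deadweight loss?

€2182.50 thousand

Competitive equilibrium: 132 − 0.25q = 78 + 0.03q → q* = 192.8571, p* = 83.7857.
At q = 68: demand price = 132 − 0.25·68 = 115; supply price = 78 + 0.03·68 = 80.04.
Δq = 192.8571 − 68 = 124.8571; wedge = 115 − 80.04 = 34.96.
DWL = ½ × 124.8571 × 34.96 = €2182.50 thousand.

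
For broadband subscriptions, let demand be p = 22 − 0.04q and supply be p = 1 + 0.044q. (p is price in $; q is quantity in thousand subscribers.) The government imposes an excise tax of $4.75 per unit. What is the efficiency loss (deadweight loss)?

Competitive equilibrium: 22 − 0.04q = 1 + 0.044q → q* = 250, p* = 12.
With the tax, the buyer price exceeds the seller price by 4.75: (22 − 0.04q) − (1 + 0.044q) = 4.75 → q' = 193.4524.
Δq = 250 − 193.4524 = 56.5476; the wedge equals the tax, 4.75.
DWL = ½ × 56.5476 × 4.75 = $134.30 thousand.

$134.30 thousand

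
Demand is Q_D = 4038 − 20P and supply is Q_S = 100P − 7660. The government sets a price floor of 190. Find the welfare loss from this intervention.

102712

In inverse form: demand P = 201.9 − 0.05Q, supply P = 76.6 + 0.01Q.
Competitive equilibrium: 201.9 − 0.05Q = 76.6 + 0.01Q → Q* = 2088.3333, P* = 97.4833.
At the floor P = 190, quantity demanded = (201.9 − 190)/0.05 = 238.
Sellers' marginal cost at Q' = 238: 76.6 + 0.01·238 = 78.98.
ΔQ = 2088.3333 − 238 = 1850.3333; wedge = 190 − 78.98 = 111.02.
Welfare loss = ½ × 1850.3333 × 111.02 = 102712.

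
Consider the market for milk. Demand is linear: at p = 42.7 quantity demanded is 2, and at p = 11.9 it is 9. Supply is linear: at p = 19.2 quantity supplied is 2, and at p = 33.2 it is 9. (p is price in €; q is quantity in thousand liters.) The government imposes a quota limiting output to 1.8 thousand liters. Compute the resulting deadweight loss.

Demand slope = (11.9 − 42.7)/(9 − 2) = −4.4, so p = 51.5 − 4.4q.
Supply slope = (33.2 − 19.2)/(9 − 2) = 2, so p = 15.2 + 2q.
Competitive equilibrium: 51.5 − 4.4q = 15.2 + 2q → q* = 5.6719, p* = 26.5438.
At q = 1.8: demand price = 51.5 − 4.4·1.8 = 43.58; supply price = 15.2 + 2·1.8 = 18.8.
Δq = 5.6719 − 1.8 = 3.8719; wedge = 43.58 − 18.8 = 24.78.
Deadweight loss = ½ × 3.8719 × 24.78 = €47.97 thousand.

€47.97 thousand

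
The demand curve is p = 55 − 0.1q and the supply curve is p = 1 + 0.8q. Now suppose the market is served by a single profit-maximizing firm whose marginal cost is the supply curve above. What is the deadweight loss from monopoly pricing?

Competitive equilibrium: 55 − 0.1q = 1 + 0.8q → q* = 60, p* = 49.
Marginal revenue: MR = 55 − 0.2q. Set MR = MC: 55 − 0.2q = 1 + 0.8q → q_m = 54.
Price p_m = 55 − 0.1·54 = 49.6; MC(q_m) = 1 + 0.8·54 = 44.2.
Competitive q* = 60, so Δq = 6; wedge = 49.6 − 44.2 = 5.4.
DWL = ½ × 6 × 5.4 = 16.20.

16.20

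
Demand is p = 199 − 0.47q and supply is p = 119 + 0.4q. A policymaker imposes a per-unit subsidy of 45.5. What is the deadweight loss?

1189.80

Competitive equilibrium: 199 − 0.47q = 119 + 0.4q → q* = 91.954, p* = 155.7816.
The subsidy lowers effective supply by 45.5: p = 73.5 + 0.4q.
New quantity: 199 − 0.47q = 73.5 + 0.4q → q' = 144.2529.
Overproduction Δq = 144.2529 − 91.954 = 52.2989; wedge = subsidy = 45.5.
DWL = ½ × 52.2989 × 45.5 = 1189.80.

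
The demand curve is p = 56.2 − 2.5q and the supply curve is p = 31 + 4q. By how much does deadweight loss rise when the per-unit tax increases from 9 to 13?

Competitive equilibrium: 56.2 − 2.5q = 31 + 4q → q* = 3.8769, p* = 46.5077.
For a per-unit tax t: Δq = t/6.5, so DWL = ½·t·(t/6.5) = t²/13.
At t = 9: DWL = 6.231. At t = 13: DWL = 13.
Increase = 13 − 6.231 = 6.77.

6.77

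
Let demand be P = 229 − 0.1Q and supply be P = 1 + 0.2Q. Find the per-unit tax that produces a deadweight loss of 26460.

Competitive equilibrium: 229 − 0.1Q = 1 + 0.2Q → Q* = 760, P* = 153.
A tax t gives ΔQ = t/0.3 and wedge t, so DWL = t²/0.6.
t²/0.6 = 26460 → t² = 15876 → t = 126.

126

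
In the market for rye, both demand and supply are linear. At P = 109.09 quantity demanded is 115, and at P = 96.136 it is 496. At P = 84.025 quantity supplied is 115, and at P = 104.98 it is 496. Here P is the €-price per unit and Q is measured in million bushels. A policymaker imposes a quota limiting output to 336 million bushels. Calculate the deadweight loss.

€163.58 million

Demand slope = (96.136 − 109.09)/(496 − 115) = −0.034, so P = 113 − 0.034Q.
Supply slope = (104.98 − 84.025)/(496 − 115) = 0.055, so P = 77.7 + 0.055Q.
Competitive equilibrium: 113 − 0.034Q = 77.7 + 0.055Q → Q* = 396.6292, P* = 99.5146.
At Q = 336: demand price = 113 − 0.034·336 = 101.576; supply price = 77.7 + 0.055·336 = 96.18.
ΔQ = 396.6292 − 336 = 60.6292; wedge = 101.576 − 96.18 = 5.396.
The triangle = ½ × 60.6292 × 5.396 = €163.58 million.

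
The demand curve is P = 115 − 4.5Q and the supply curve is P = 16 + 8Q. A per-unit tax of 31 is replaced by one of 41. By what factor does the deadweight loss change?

Competitive equilibrium: 115 − 4.5Q = 16 + 8Q → Q* = 7.92, P* = 79.36.
For a per-unit tax t: ΔQ = t/12.5, so DWL = ½·t·(t/12.5) = t²/25.
At t = 31: DWL = 38.44. At t = 41: DWL = 67.24.
Ratio = (41/31)² = 1.749.

1.749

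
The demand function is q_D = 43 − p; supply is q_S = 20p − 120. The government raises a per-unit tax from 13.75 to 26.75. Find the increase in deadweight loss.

In inverse form: demand p = 43 − q, supply p = 6 + 0.05q.
Competitive equilibrium: 43 − q = 6 + 0.05q → q* = 35.2381, p* = 7.7619.
For a per-unit tax t: Δq = t/1.05, so DWL = ½·t·(t/1.05) = t²/2.1.
At t = 13.75: DWL = 90.03. At t = 26.75: DWL = 340.744.
Increase = 340.744 − 90.03 = 250.71.

250.71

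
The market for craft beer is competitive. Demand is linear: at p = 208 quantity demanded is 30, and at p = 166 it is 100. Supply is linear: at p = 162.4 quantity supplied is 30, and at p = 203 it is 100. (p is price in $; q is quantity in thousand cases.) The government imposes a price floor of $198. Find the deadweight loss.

$284.97 thousand

Demand slope = (166 − 208)/(100 − 30) = −0.6, so p = 226 − 0.6q.
Supply slope = (203 − 162.4)/(100 − 30) = 0.58, so p = 145 + 0.58q.
Competitive equilibrium: 226 − 0.6q = 145 + 0.58q → q* = 68.6441, p* = 184.8136.
At the floor p = 198, quantity demanded = (226 − 198)/0.6 = 46.6667.
Sellers' marginal cost at q' = 46.6667: 145 + 0.58·46.6667 = 172.0667.
Δq = 68.6441 − 46.6667 = 21.9774; wedge = 198 − 172.0667 = 25.9333.
The triangle = ½ × 21.9774 × 25.9333 = $284.97 thousand.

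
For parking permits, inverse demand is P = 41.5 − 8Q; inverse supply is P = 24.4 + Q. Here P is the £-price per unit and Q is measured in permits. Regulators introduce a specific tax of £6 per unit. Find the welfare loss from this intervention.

£2

Competitive equilibrium: 41.5 − 8Q = 24.4 + Q → Q* = 1.9, P* = 26.3.
With the tax, the buyer price exceeds the seller price by 6: (41.5 − 8Q) − (24.4 + Q) = 6 → Q' = 1.2333.
ΔQ = 1.9 − 1.2333 = 0.6667; the wedge equals the tax, 6.
Welfare loss = ½ × 0.6667 × 6 = £2.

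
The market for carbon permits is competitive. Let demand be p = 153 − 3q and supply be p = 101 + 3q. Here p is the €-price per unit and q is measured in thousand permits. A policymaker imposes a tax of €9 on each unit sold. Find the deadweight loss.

€6.75 thousand

Competitive equilibrium: 153 − 3q = 101 + 3q → q* = 8.6667, p* = 127.
With the tax, the buyer price exceeds the seller price by 9: (153 − 3q) − (101 + 3q) = 9 → q' = 7.1667.
Δq = 8.6667 − 7.1667 = 1.5; the wedge equals the tax, 9.
Welfare loss = ½ × 1.5 × 9 = €6.75 thousand.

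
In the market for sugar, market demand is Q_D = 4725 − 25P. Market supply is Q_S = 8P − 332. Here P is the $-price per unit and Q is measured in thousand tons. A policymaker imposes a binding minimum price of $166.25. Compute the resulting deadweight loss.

In inverse form: demand P = 189 − 0.04Q, supply P = 41.5 + 0.125Q.
Competitive equilibrium: 189 − 0.04Q = 41.5 + 0.125Q → Q* = 893.93939, P* = 153.24242.
At the floor P = 166.25, quantity demanded = (189 − 166.25)/0.04 = 568.75.
Sellers' marginal cost at Q' = 568.75: 41.5 + 0.125·568.75 = 112.59375.
ΔQ = 893.93939 − 568.75 = 325.18939; wedge = 166.25 − 112.59375 = 53.65625.
Deadweight loss = ½ × 325.18939 × 53.65625 = $8724.22 thousand.

$8724.22 thousand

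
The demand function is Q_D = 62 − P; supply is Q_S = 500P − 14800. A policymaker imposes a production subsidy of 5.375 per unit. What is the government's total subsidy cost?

In inverse form: demand P = 62 − Q, supply P = 29.6 + 0.002Q.
Competitive equilibrium: 62 − Q = 29.6 + 0.002Q → Q* = 32.3353, P* = 29.6647.
The subsidy lowers effective supply by 5.375: P = 24.225 + 0.002Q.
New quantity: 62 − Q = 24.225 + 0.002Q → Q' = 37.6996.
Total subsidy cost = 5.375 × 37.6996 = 202.64.

202.64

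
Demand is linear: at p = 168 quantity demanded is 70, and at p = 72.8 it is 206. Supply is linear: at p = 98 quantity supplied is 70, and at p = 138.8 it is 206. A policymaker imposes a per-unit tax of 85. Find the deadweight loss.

Demand slope = (72.8 − 168)/(206 − 70) = −0.7, so p = 217 − 0.7q.
Supply slope = (138.8 − 98)/(206 − 70) = 0.3, so p = 77 + 0.3q.
Competitive equilibrium: 217 − 0.7q = 77 + 0.3q → q* = 140, p* = 119.
With the tax, the buyer price exceeds the seller price by 85: (217 − 0.7q) − (77 + 0.3q) = 85 → q' = 55.
Δq = 140 − 55 = 85; the wedge equals the tax, 85.
The triangle = ½ × 85 × 85 = 3612.50.

3612.50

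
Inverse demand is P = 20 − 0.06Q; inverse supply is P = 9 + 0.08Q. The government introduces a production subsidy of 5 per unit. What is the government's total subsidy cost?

571.43

Competitive equilibrium: 20 − 0.06Q = 9 + 0.08Q → Q* = 78.5714, P* = 15.2857.
The subsidy lowers effective supply by 5: P = 4 + 0.08Q.
New quantity: 20 − 0.06Q = 4 + 0.08Q → Q' = 114.2857.
Total subsidy cost = 5 × 114.2857 = 571.43.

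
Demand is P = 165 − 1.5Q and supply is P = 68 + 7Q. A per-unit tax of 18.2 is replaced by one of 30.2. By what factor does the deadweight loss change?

2.753

Competitive equilibrium: 165 − 1.5Q = 68 + 7Q → Q* = 11.4118, P* = 147.8824.
For a per-unit tax t: ΔQ = t/8.5, so DWL = ½·t·(t/8.5) = t²/17.
At t = 18.2: DWL = 19.485. At t = 30.2: DWL = 53.649.
Ratio = (30.2/18.2)² = 2.753.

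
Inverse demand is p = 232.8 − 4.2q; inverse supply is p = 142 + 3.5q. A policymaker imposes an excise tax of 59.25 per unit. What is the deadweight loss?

Competitive equilibrium: 232.8 − 4.2q = 142 + 3.5q → q* = 11.7922, p* = 183.2727.
With the tax, the buyer price exceeds the seller price by 59.25: (232.8 − 4.2q) − (142 + 3.5q) = 59.25 → q' = 4.0974.
Δq = 11.7922 − 4.0974 = 7.6948; the wedge equals the tax, 59.25.
DWL = ½ × 7.6948 × 59.25 = 227.96.

227.96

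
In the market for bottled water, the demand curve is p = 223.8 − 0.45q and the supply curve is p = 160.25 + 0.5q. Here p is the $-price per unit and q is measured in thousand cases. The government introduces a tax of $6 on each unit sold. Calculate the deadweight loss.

$18.95 thousand

Competitive equilibrium: 223.8 − 0.45q = 160.25 + 0.5q → q* = 66.8947, p* = 193.6974.
With the tax, the buyer price exceeds the seller price by 6: (223.8 − 0.45q) − (160.25 + 0.5q) = 6 → q' = 60.5789.
Δq = 66.8947 − 60.5789 = 6.3158; the wedge equals the tax, 6.
The triangle = ½ × 6.3158 × 6 = $18.95 thousand.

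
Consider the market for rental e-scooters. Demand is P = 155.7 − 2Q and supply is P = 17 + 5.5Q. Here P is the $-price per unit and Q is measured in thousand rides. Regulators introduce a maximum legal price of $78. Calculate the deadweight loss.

$205.48 thousand

Competitive equilibrium: 155.7 − 2Q = 17 + 5.5Q → Q* = 18.4933, P* = 118.7133.
At the ceiling P = 78, quantity supplied = (78 − 17)/5.5 = 11.0909.
Willingness to pay at Q' = 11.0909: 155.7 − 2·11.0909 = 133.5182.
ΔQ = 18.4933 − 11.0909 = 7.4024; wedge = 133.5182 − 78 = 55.5182.
Welfare loss = ½ × 7.4024 × 55.5182 = $205.48 thousand.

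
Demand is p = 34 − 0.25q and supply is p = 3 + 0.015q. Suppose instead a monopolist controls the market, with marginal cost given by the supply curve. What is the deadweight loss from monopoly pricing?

427.28

Competitive equilibrium: 34 − 0.25q = 3 + 0.015q → q* = 116.9811, p* = 4.7547.
Marginal revenue: MR = 34 − 0.5q. Set MR = MC: 34 − 0.5q = 3 + 0.015q → q_m = 60.1942.
Price p_m = 34 − 0.25·60.1942 = 18.9515; MC(q_m) = 3 + 0.015·60.1942 = 3.9029.
Competitive q* = 116.9811, so Δq = 56.7869; wedge = 18.9515 − 3.9029 = 15.0486.
DWL = ½ × 56.7869 × 15.0486 = 427.28.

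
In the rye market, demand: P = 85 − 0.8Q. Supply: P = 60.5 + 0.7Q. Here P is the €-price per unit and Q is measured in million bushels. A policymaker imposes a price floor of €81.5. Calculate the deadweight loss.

€107.25 million

Competitive equilibrium: 85 − 0.8Q = 60.5 + 0.7Q → Q* = 16.3333, P* = 71.9333.
At the floor P = 81.5, quantity demanded = (85 − 81.5)/0.8 = 4.375.
Sellers' marginal cost at Q' = 4.375: 60.5 + 0.7·4.375 = 63.5625.
ΔQ = 16.3333 − 4.375 = 11.9583; wedge = 81.5 − 63.5625 = 17.9375.
Deadweight loss = ½ × 11.9583 × 17.9375 = €107.25 million.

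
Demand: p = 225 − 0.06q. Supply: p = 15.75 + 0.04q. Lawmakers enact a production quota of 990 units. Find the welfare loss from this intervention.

Competitive equilibrium: 225 − 0.06q = 15.75 + 0.04q → q* = 2092.5, p* = 99.45.
At q = 990: demand price = 225 − 0.06·990 = 165.6; supply price = 15.75 + 0.04·990 = 55.35.
Δq = 2092.5 − 990 = 1102.5; wedge = 165.6 − 55.35 = 110.25.
The triangle = ½ × 1102.5 × 110.25 = 60775.31.

60775.31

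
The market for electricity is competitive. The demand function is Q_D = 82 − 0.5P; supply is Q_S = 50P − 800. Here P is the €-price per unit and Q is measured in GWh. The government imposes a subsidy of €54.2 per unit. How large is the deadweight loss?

€727.14

In inverse form: demand P = 164 − 2Q, supply P = 16 + 0.02Q.
Competitive equilibrium: 164 − 2Q = 16 + 0.02Q → Q* = 73.2673, P* = 17.4653.
The subsidy lowers effective supply by 54.2: P = 0.02Q − 38.2.
New quantity: 164 − 2Q = 0.02Q − 38.2 → Q' = 100.099.
Overproduction ΔQ = 100.099 − 73.2673 = 26.8317; wedge = subsidy = 54.2.
The triangle = ½ × 26.8317 × 54.2 = €727.14.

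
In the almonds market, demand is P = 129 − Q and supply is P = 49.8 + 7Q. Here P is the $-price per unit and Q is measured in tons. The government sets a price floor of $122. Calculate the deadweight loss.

$33.64

Competitive equilibrium: 129 − Q = 49.8 + 7Q → Q* = 9.9, P* = 119.1.
At the floor P = 122, quantity demanded = (129 − 122)/1 = 7.
Sellers' marginal cost at Q' = 7: 49.8 + 7·7 = 98.8.
ΔQ = 9.9 − 7 = 2.9; wedge = 122 − 98.8 = 23.2.
Deadweight loss = ½ × 2.9 × 23.2 = $33.64.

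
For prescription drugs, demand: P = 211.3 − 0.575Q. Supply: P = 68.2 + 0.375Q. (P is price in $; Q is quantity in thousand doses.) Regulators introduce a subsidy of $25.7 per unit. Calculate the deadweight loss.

Competitive equilibrium: 211.3 − 0.575Q = 68.2 + 0.375Q → Q* = 150.6316, P* = 124.6868.
The subsidy lowers effective supply by 25.7: P = 42.5 + 0.375Q.
New quantity: 211.3 − 0.575Q = 42.5 + 0.375Q → Q' = 177.6842.
Overproduction ΔQ = 177.6842 − 150.6316 = 27.0526; wedge = subsidy = 25.7.
Welfare loss = ½ × 27.0526 × 25.7 = $347.63 thousand.

$347.63 thousand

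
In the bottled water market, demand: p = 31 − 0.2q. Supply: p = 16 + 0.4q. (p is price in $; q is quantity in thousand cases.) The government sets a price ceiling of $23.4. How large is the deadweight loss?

$12.675 thousand

Competitive equilibrium: 31 − 0.2q = 16 + 0.4q → q* = 25, p* = 26.
At the ceiling p = 23.4, quantity supplied = (23.4 − 16)/0.4 = 18.5.
Willingness to pay at q' = 18.5: 31 − 0.2·18.5 = 27.3.
Δq = 25 − 18.5 = 6.5; wedge = 27.3 − 23.4 = 3.9.
Welfare loss = ½ × 6.5 × 3.9 = $12.675 thousand.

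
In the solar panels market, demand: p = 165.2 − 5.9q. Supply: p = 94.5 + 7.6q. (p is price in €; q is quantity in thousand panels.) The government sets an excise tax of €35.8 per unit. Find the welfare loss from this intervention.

€47.47 thousand

Competitive equilibrium: 165.2 − 5.9q = 94.5 + 7.6q → q* = 5.237, p* = 134.3015.
With the tax, the buyer price exceeds the seller price by 35.8: (165.2 − 5.9q) − (94.5 + 7.6q) = 35.8 → q' = 2.5852.
Δq = 5.237 − 2.5852 = 2.6518; the wedge equals the tax, 35.8.
Welfare loss = ½ × 2.6518 × 35.8 = €47.47 thousand.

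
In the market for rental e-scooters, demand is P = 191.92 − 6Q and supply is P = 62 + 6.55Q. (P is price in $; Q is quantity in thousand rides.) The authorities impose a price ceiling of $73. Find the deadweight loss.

$471.99 thousand

Competitive equilibrium: 191.92 − 6Q = 62 + 6.55Q → Q* = 10.3522, P* = 129.8069.
At the ceiling P = 73, quantity supplied = (73 − 62)/6.55 = 1.6794.
Willingness to pay at Q' = 1.6794: 191.92 − 6·1.6794 = 181.8436.
ΔQ = 10.3522 − 1.6794 = 8.6728; wedge = 181.8436 − 73 = 108.8436.
Welfare loss = ½ × 8.6728 × 108.8436 = $471.99 thousand.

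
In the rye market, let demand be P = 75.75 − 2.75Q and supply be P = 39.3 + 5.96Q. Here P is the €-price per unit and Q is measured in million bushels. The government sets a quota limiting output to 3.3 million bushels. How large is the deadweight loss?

€3.41 million

Competitive equilibrium: 75.75 − 2.75Q = 39.3 + 5.96Q → Q* = 4.1848, P* = 64.2417.
At Q = 3.3: demand price = 75.75 − 2.75·3.3 = 66.675; supply price = 39.3 + 5.96·3.3 = 58.968.
ΔQ = 4.1848 − 3.3 = 0.8848; wedge = 66.675 − 58.968 = 7.707.
Welfare loss = ½ × 0.8848 × 7.707 = €3.41 million.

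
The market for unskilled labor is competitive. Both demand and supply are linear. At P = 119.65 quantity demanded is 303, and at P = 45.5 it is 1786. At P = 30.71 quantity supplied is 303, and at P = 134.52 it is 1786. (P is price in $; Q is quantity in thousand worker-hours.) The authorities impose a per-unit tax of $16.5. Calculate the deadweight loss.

$1134.375 thousand

Demand slope = (45.5 − 119.65)/(1786 − 303) = −0.05, so P = 134.8 − 0.05Q.
Supply slope = (134.52 − 30.71)/(1786 − 303) = 0.07, so P = 9.5 + 0.07Q.
Competitive equilibrium: 134.8 − 0.05Q = 9.5 + 0.07Q → Q* = 1044.1667, P* = 82.5917.
With the tax, the buyer price exceeds the seller price by 16.5: (134.8 − 0.05Q) − (9.5 + 0.07Q) = 16.5 → Q' = 906.6667.
ΔQ = 1044.1667 − 906.6667 = 137.5; the wedge equals the tax, 16.5.
DWL = ½ × 137.5 × 16.5 = $1134.375 thousand.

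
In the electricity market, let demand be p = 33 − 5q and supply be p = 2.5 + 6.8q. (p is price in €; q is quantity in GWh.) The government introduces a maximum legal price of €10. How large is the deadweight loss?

€12.95

Competitive equilibrium: 33 − 5q = 2.5 + 6.8q → q* = 2.58475, p* = 20.07627.
At the ceiling p = 10, quantity supplied = (10 − 2.5)/6.8 = 1.10294.
Willingness to pay at q' = 1.10294: 33 − 5·1.10294 = 27.4853.
Δq = 2.58475 − 1.10294 = 1.48181; wedge = 27.4853 − 10 = 17.4853.
DWL = ½ × 1.48181 × 17.4853 = €12.95.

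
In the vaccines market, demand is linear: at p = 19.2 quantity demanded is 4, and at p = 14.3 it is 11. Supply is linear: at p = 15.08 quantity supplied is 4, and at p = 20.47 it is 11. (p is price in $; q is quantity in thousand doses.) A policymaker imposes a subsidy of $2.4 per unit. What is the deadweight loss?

Demand slope = (14.3 − 19.2)/(11 − 4) = −0.7, so p = 22 − 0.7q.
Supply slope = (20.47 − 15.08)/(11 − 4) = 0.77, so p = 12 + 0.77q.
Competitive equilibrium: 22 − 0.7q = 12 + 0.77q → q* = 6.8027, p* = 17.2381.
The subsidy lowers effective supply by 2.4: p = 9.6 + 0.77q.
New quantity: 22 − 0.7q = 9.6 + 0.77q → q' = 8.4354.
Overproduction Δq = 8.4354 − 6.8027 = 1.6327; wedge = subsidy = 2.4.
DWL = ½ × 1.6327 × 2.4 = $1.96 thousand.

$1.96 thousand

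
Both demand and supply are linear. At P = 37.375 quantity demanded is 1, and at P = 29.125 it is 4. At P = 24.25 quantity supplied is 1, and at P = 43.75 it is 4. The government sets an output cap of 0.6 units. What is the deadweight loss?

Demand slope = (29.125 − 37.375)/(4 − 1) = −2.75, so P = 40.125 − 2.75Q.
Supply slope = (43.75 − 24.25)/(4 − 1) = 6.5, so P = 17.75 + 6.5Q.
Competitive equilibrium: 40.125 − 2.75Q = 17.75 + 6.5Q → Q* = 2.4189, P* = 33.473.
At Q = 0.6: demand price = 40.125 − 2.75·0.6 = 38.475; supply price = 17.75 + 6.5·0.6 = 21.65.
ΔQ = 2.4189 − 0.6 = 1.8189; wedge = 38.475 − 21.65 = 16.825.
DWL = ½ × 1.8189 × 16.825 = 15.30.

15.30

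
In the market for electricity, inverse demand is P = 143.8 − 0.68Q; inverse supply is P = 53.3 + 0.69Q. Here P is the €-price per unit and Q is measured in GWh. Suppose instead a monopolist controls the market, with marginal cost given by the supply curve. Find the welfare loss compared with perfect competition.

Competitive equilibrium: 143.8 − 0.68Q = 53.3 + 0.69Q → Q* = 66.05839, P* = 98.88029.
Marginal revenue: MR = 143.8 − 1.36Q. Set MR = MC: 143.8 − 1.36Q = 53.3 + 0.69Q → Q_m = 44.14634.
Price P_m = 143.8 − 0.68·44.14634 = 113.78049; MC(Q_m) = 53.3 + 0.69·44.14634 = 83.76097.
Competitive Q* = 66.05839, so ΔQ = 21.91205; wedge = 113.78049 − 83.76097 = 30.01952.
The triangle = ½ × 21.91205 × 30.01952 = €328.89.

€328.89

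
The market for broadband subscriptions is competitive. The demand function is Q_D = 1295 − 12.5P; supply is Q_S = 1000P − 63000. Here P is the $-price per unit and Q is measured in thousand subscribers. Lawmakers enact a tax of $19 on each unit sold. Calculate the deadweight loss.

In inverse form: demand P = 103.6 − 0.08Q, supply P = 63 + 0.001Q.
Competitive equilibrium: 103.6 − 0.08Q = 63 + 0.001Q → Q* = 501.2346, P* = 63.5012.
With the tax, the buyer price exceeds the seller price by 19: (103.6 − 0.08Q) − (63 + 0.001Q) = 19 → Q' = 266.6667.
ΔQ = 501.2346 − 266.6667 = 234.5679; the wedge equals the tax, 19.
DWL = ½ × 234.5679 × 19 = $2228.40 thousand.

$2228.40 thousand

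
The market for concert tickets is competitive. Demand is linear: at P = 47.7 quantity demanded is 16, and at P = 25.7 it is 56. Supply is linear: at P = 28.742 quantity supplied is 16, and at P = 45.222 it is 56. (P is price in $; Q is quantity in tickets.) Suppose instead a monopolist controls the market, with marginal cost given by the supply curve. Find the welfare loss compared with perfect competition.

$81.15

Demand slope = (25.7 − 47.7)/(56 − 16) = −0.55, so P = 56.5 − 0.55Q.
Supply slope = (45.222 − 28.742)/(56 − 16) = 0.412, so P = 22.15 + 0.412Q.
Competitive equilibrium: 56.5 − 0.55Q = 22.15 + 0.412Q → Q* = 35.7069, P* = 36.8612.
Marginal revenue: MR = 56.5 − 1.1Q. Set MR = MC: 56.5 − 1.1Q = 22.15 + 0.412Q → Q_m = 22.7183.
Price P_m = 56.5 − 0.55·22.7183 = 44.0049; MC(Q_m) = 22.15 + 0.412·22.7183 = 31.5099.
Competitive Q* = 35.7069, so ΔQ = 12.9886; wedge = 44.0049 − 31.5099 = 12.495.
Welfare loss = ½ × 12.9886 × 12.495 = $81.15.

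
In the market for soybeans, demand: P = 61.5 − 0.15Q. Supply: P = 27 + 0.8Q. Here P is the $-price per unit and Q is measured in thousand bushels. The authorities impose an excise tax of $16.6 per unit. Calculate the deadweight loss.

$145.03 thousand

Competitive equilibrium: 61.5 − 0.15Q = 27 + 0.8Q → Q* = 36.3158, P* = 56.0526.
With the tax, the buyer price exceeds the seller price by 16.6: (61.5 − 0.15Q) − (27 + 0.8Q) = 16.6 → Q' = 18.8421.
ΔQ = 36.3158 − 18.8421 = 17.4737; the wedge equals the tax, 16.6.
DWL = ½ × 17.4737 × 16.6 = $145.03 thousand.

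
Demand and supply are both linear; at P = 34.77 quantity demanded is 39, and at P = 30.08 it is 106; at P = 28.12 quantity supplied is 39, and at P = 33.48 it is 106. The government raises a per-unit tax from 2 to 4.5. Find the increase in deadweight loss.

Demand slope = (30.08 − 34.77)/(106 − 39) = −0.07, so P = 37.5 − 0.07Q.
Supply slope = (33.48 − 28.12)/(106 − 39) = 0.08, so P = 25 + 0.08Q.
Competitive equilibrium: 37.5 − 0.07Q = 25 + 0.08Q → Q* = 83.3333, P* = 31.6667.
For a per-unit tax t: ΔQ = t/0.15, so DWL = ½·t·(t/0.15) = t²/0.3.
At t = 2: DWL = 13.333. At t = 4.5: DWL = 67.5.
Increase = 67.5 − 13.333 = 54.17.

54.17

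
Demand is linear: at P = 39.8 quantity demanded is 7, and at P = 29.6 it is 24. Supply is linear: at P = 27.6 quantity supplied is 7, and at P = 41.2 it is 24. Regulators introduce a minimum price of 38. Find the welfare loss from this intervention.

22.86

Demand slope = (29.6 − 39.8)/(24 − 7) = −0.6, so P = 44 − 0.6Q.
Supply slope = (41.2 − 27.6)/(24 − 7) = 0.8, so P = 22 + 0.8Q.
Competitive equilibrium: 44 − 0.6Q = 22 + 0.8Q → Q* = 15.7143, P* = 34.5714.
At the floor P = 38, quantity demanded = (44 − 38)/0.6 = 10.
Sellers' marginal cost at Q' = 10: 22 + 0.8·10 = 30.
ΔQ = 15.7143 − 10 = 5.7143; wedge = 38 − 30 = 8.
The triangle = ½ × 5.7143 × 8 = 22.86.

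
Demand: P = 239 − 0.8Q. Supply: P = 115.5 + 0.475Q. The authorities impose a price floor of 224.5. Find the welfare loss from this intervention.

3952.27

Competitive equilibrium: 239 − 0.8Q = 115.5 + 0.475Q → Q* = 96.86275, P* = 161.5098.
At the floor P = 224.5, quantity demanded = (239 − 224.5)/0.8 = 18.125.
Sellers' marginal cost at Q' = 18.125: 115.5 + 0.475·18.125 = 124.10938.
ΔQ = 96.86275 − 18.125 = 78.73775; wedge = 224.5 − 124.10938 = 100.39062.
Deadweight loss = ½ × 78.73775 × 100.39062 = 3952.27.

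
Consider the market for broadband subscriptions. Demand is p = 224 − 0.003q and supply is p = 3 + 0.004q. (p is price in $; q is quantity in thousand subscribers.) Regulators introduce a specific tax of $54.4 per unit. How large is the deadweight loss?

Competitive equilibrium: 224 − 0.003q = 3 + 0.004q → q* = 31571.4286, p* = 129.2857.
With the tax, the buyer price exceeds the seller price by 54.4: (224 − 0.003q) − (3 + 0.004q) = 54.4 → q' = 23800.
Δq = 31571.4286 − 23800 = 7771.4286; the wedge equals the tax, 54.4.
The triangle = ½ × 7771.4286 × 54.4 = $211382.86 thousand.

$211382.86 thousand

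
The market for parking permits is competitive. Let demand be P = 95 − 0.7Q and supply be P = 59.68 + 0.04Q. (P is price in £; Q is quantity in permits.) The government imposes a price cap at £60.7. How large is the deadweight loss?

£182.84

Competitive equilibrium: 95 − 0.7Q = 59.68 + 0.04Q → Q* = 47.7297, P* = 61.5892.
At the ceiling P = 60.7, quantity supplied = (60.7 − 59.68)/0.04 = 25.5.
Willingness to pay at Q' = 25.5: 95 − 0.7·25.5 = 77.15.
ΔQ = 47.7297 − 25.5 = 22.2297; wedge = 77.15 − 60.7 = 16.45.
Deadweight loss = ½ × 22.2297 × 16.45 = £182.84.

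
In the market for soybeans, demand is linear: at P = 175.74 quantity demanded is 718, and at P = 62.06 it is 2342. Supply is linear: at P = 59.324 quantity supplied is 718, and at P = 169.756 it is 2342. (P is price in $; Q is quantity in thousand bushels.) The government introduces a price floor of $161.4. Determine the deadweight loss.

Demand slope = (62.06 − 175.74)/(2342 − 718) = −0.07, so P = 226 − 0.07Q.
Supply slope = (169.756 − 59.324)/(2342 − 718) = 0.068, so P = 10.5 + 0.068Q.
Competitive equilibrium: 226 − 0.07Q = 10.5 + 0.068Q → Q* = 1561.5942, P* = 116.68841.
At the floor P = 161.4, quantity demanded = (226 − 161.4)/0.07 = 922.85714.
Sellers' marginal cost at Q' = 922.85714: 10.5 + 0.068·922.85714 = 73.25429.
ΔQ = 1561.5942 − 922.85714 = 638.73706; wedge = 161.4 − 73.25429 = 88.14571.
Deadweight loss = ½ × 638.73706 × 88.14571 = $28150.97 thousand.

$28150.97 thousand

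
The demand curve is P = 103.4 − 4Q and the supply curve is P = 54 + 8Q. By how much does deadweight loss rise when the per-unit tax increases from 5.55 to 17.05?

10.83

Competitive equilibrium: 103.4 − 4Q = 54 + 8Q → Q* = 4.1167, P* = 86.9333.
For a per-unit tax t: ΔQ = t/12, so DWL = ½·t·(t/12) = t²/24.
At t = 5.55: DWL = 1.283. At t = 17.05: DWL = 12.113.
Increase = 12.113 − 1.283 = 10.83.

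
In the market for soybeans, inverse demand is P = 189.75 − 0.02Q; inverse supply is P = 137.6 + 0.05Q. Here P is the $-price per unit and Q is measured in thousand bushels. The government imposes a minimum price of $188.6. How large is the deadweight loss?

$16542.97 thousand

Competitive equilibrium: 189.75 − 0.02Q = 137.6 + 0.05Q → Q* = 745, P* = 174.85.
At the floor P = 188.6, quantity demanded = (189.75 − 188.6)/0.02 = 57.5.
Sellers' marginal cost at Q' = 57.5: 137.6 + 0.05·57.5 = 140.475.
ΔQ = 745 − 57.5 = 687.5; wedge = 188.6 − 140.475 = 48.125.
The triangle = ½ × 687.5 × 48.125 = $16542.97 thousand.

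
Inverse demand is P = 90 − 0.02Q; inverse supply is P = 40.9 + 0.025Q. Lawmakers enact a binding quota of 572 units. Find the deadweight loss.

6063.22

Competitive equilibrium: 90 − 0.02Q = 40.9 + 0.025Q → Q* = 1091.1111, P* = 68.1778.
At Q = 572: demand price = 90 − 0.02·572 = 78.56; supply price = 40.9 + 0.025·572 = 55.2.
ΔQ = 1091.1111 − 572 = 519.1111; wedge = 78.56 − 55.2 = 23.36.
Welfare loss = ½ × 519.1111 × 23.36 = 6063.22.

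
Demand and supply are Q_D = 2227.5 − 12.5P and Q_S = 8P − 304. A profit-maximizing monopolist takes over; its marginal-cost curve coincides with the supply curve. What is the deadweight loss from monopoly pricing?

In inverse form: demand P = 178.2 − 0.08Q, supply P = 38 + 0.125Q.
Competitive equilibrium: 178.2 − 0.08Q = 38 + 0.125Q → Q* = 683.9024, P* = 123.4878.
Marginal revenue: MR = 178.2 − 0.16Q. Set MR = MC: 178.2 − 0.16Q = 38 + 0.125Q → Q_m = 491.9298.
Price P_m = 178.2 − 0.08·491.9298 = 138.8456; MC(Q_m) = 38 + 0.125·491.9298 = 99.4912.
Competitive Q* = 683.9024, so ΔQ = 191.9726; wedge = 138.8456 − 99.4912 = 39.3544.
The triangle = ½ × 191.9726 × 39.3544 = 3777.48.

3777.48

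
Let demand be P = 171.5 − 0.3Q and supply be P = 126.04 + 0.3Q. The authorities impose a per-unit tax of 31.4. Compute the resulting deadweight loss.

821.63

Competitive equilibrium: 171.5 − 0.3Q = 126.04 + 0.3Q → Q* = 75.7667, P* = 148.77.
With the tax, the buyer price exceeds the seller price by 31.4: (171.5 − 0.3Q) − (126.04 + 0.3Q) = 31.4 → Q' = 23.4333.
ΔQ = 75.7667 − 23.4333 = 52.3334; the wedge equals the tax, 31.4.
Welfare loss = ½ × 52.3334 × 31.4 = 821.63.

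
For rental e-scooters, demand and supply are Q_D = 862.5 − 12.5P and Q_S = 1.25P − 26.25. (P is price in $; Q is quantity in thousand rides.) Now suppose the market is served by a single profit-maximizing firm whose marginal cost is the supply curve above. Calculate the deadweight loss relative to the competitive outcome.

$9.09 thousand

In inverse form: demand P = 69 − 0.08Q, supply P = 21 + 0.8Q.
Competitive equilibrium: 69 − 0.08Q = 21 + 0.8Q → Q* = 54.5455, P* = 64.6364.
Marginal revenue: MR = 69 − 0.16Q. Set MR = MC: 69 − 0.16Q = 21 + 0.8Q → Q_m = 50.
Price P_m = 69 − 0.08·50 = 65; MC(Q_m) = 21 + 0.8·50 = 61.
Competitive Q* = 54.5455, so ΔQ = 4.5455; wedge = 65 − 61 = 4.
The triangle = ½ × 4.5455 × 4 = $9.09 thousand.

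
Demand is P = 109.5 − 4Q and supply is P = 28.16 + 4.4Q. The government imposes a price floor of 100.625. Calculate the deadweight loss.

Competitive equilibrium: 109.5 − 4Q = 28.16 + 4.4Q → Q* = 9.6833, P* = 70.7667.
At the floor P = 100.625, quantity demanded = (109.5 − 100.625)/4 = 2.2188.
Sellers' marginal cost at Q' = 2.2188: 28.16 + 4.4·2.2188 = 37.9227.
ΔQ = 9.6833 − 2.2188 = 7.4645; wedge = 100.625 − 37.9227 = 62.7023.
The triangle = ½ × 7.4645 × 62.7023 = 234.02.

234.02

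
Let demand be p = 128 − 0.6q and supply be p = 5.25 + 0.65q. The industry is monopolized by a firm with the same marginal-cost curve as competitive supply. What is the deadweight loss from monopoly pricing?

Competitive equilibrium: 128 − 0.6q = 5.25 + 0.65q → q* = 98.2, p* = 69.08.
Marginal revenue: MR = 128 − 1.2q. Set MR = MC: 128 − 1.2q = 5.25 + 0.65q → q_m = 66.3514.
Price p_m = 128 − 0.6·66.3514 = 88.1892; MC(q_m) = 5.25 + 0.65·66.3514 = 48.3784.
Competitive q* = 98.2, so Δq = 31.8486; wedge = 88.1892 − 48.3784 = 39.8108.
Welfare loss = ½ × 31.8486 × 39.8108 = 633.96.

633.96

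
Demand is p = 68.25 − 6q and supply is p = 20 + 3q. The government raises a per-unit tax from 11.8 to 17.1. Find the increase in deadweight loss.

8.51

Competitive equilibrium: 68.25 − 6q = 20 + 3q → q* = 5.3611, p* = 36.0833.
For a per-unit tax t: Δq = t/9, so DWL = ½·t·(t/9) = t²/18.
At t = 11.8: DWL = 7.736. At t = 17.1: DWL = 16.245.
Increase = 16.245 − 7.736 = 8.51.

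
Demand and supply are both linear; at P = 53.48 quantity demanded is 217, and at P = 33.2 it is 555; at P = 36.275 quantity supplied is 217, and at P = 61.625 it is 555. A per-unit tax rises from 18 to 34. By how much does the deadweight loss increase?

3081.48

Demand slope = (33.2 − 53.48)/(555 − 217) = −0.06, so P = 66.5 − 0.06Q.
Supply slope = (61.625 − 36.275)/(555 − 217) = 0.075, so P = 20 + 0.075Q.
Competitive equilibrium: 66.5 − 0.06Q = 20 + 0.075Q → Q* = 344.4444, P* = 45.8333.
For a per-unit tax t: ΔQ = t/0.135, so DWL = ½·t·(t/0.135) = t²/0.27.
At t = 18: DWL = 1200. At t = 34: DWL = 4281.481.
Increase = 4281.481 − 1200 = 3081.48.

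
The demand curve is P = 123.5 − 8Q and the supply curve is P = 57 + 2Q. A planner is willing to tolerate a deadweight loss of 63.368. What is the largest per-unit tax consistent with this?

35.6

Competitive equilibrium: 123.5 − 8Q = 57 + 2Q → Q* = 6.65, P* = 70.3.
A tax t gives ΔQ = t/10 and wedge t, so DWL = t²/20.
t²/20 = 63.368 → t² = 1267.36 → t = 35.6.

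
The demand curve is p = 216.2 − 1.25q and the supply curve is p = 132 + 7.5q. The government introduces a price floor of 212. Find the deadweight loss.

Competitive equilibrium: 216.2 − 1.25q = 132 + 7.5q → q* = 9.6229, p* = 204.1714.
At the floor p = 212, quantity demanded = (216.2 − 212)/1.25 = 3.36.
Sellers' marginal cost at q' = 3.36: 132 + 7.5·3.36 = 157.2.
Δq = 9.6229 − 3.36 = 6.2629; wedge = 212 − 157.2 = 54.8.
The triangle = ½ × 6.2629 × 54.8 = 171.60.

171.60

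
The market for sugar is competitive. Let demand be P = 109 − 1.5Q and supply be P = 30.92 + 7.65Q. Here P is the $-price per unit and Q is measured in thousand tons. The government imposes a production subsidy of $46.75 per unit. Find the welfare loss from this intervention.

Competitive equilibrium: 109 − 1.5Q = 30.92 + 7.65Q → Q* = 8.5333, P* = 96.2.
The subsidy lowers effective supply by 46.75: P = 7.65Q − 15.83.
New quantity: 109 − 1.5Q = 7.65Q − 15.83 → Q' = 13.6426.
Overproduction ΔQ = 13.6426 − 8.5333 = 5.1093; wedge = subsidy = 46.75.
The triangle = ½ × 5.1093 × 46.75 = $119.43 thousand.

$119.43 thousand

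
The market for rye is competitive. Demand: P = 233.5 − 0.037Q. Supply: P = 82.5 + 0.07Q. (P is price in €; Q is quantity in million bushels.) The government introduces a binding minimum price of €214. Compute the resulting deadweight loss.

€41825.67 million

Competitive equilibrium: 233.5 − 0.037Q = 82.5 + 0.07Q → Q* = 1411.215, P* = 181.285.
At the floor P = 214, quantity demanded = (233.5 − 214)/0.037 = 527.027.
Sellers' marginal cost at Q' = 527.027: 82.5 + 0.07·527.027 = 119.3919.
ΔQ = 1411.215 − 527.027 = 884.188; wedge = 214 − 119.3919 = 94.6081.
The triangle = ½ × 884.188 × 94.6081 = €41825.67 million.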